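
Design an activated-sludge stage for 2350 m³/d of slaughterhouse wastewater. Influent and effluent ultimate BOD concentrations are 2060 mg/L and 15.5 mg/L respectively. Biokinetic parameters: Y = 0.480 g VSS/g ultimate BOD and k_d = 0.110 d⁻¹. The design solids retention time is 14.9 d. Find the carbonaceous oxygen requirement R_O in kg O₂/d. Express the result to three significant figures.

The observed yield is Y_obs = Y/(1 + k_d·θ_c) = 0.480 / (1 + 0.110 × 14.9) = 0.480 / 2.639 = 0.1819 g VSS per g ultimate BOD removed.
Mass of ultimate BOD removed per day: Q(S₀ − S) = 2350 × 2044 g/m³ = 4805 kg/d.
Net sludge production P_X = 0.1819 × 4805 = 873.9 kg VSS/d.
R_O = Q·ΔS − 1.42 P_X = 4805 − 1241 = 3564 kg O₂/d.

R_O ≈ 3560 kg O₂/d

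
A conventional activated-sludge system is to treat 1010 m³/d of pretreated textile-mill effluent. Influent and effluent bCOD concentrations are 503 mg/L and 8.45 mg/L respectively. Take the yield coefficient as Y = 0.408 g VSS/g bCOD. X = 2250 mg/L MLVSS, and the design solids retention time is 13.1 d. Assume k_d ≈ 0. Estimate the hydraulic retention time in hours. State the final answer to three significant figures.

V·X = Y·Q·ΔS·θ_c gives V = 0.408 × 1010 × (503 − 8.45) × 13.1 / 2250 = 1187 m³.
Hydraulic retention time τ = V/Q = 1187 / 1010 = 1.175 d = 28.19 h.

τ ≈ 28.2 h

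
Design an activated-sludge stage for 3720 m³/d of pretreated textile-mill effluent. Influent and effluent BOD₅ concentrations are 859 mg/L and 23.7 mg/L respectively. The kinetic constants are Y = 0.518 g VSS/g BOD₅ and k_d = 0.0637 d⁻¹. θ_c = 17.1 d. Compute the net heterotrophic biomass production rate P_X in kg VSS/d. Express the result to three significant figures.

P_X ≈ 770 kg VSS/d

Observed yield with endogenous decay: Y_obs = Y / (1 + k_d·θ_c) = 0.518 / (1 + 0.0637 × 17.1) = 0.518 / 2.089 = 0.2479 g VSS/g BOD₅.
Substrate removed = Q·(S₀ − S) = 3720 m³/d × (859 − 23.7) g/m³ = 3.11×10^6 g/d = 3107 kg/d.
Net biomass production P_X = Y_obs × Q·(S₀ − S) = 0.2479 × 3107 = 770.4 kg VSS/d.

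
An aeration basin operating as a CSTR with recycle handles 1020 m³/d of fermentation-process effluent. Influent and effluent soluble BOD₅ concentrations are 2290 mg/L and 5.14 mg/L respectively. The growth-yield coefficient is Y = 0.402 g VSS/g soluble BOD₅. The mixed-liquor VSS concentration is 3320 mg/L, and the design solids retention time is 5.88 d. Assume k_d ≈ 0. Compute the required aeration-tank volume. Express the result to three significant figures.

V ≈ 1660 m³

Biomass mass balance (decay neglected): V·X = Y·Q·(S₀ − S)·θ_c, so V = 0.402 × 1020 × (2290 − 5.14) × 5.88 / 3320 = 1659 m³.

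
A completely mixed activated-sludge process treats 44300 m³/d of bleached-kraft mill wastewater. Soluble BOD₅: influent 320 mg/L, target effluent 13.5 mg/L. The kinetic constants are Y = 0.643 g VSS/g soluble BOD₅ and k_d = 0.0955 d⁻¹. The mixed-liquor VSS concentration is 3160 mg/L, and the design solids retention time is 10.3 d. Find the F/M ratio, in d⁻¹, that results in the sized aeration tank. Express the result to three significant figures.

From the SRT design equation V = Y Q (S₀−S) θ_c / [X (1 + k_d θ_c)] = 0.643 × 44300 × (320 − 13.5) × 10.3 / [3160 × (1 + 0.0955 × 10.3)] = 8.99×10^7 / 6268 = 14346 m³.
F/M = Q·S₀ / (V·X) = 44300 × 320 / (14346 × 3160) = 0.3127 g soluble BOD₅·(g VSS·d)⁻¹.

F/M ≈ 0.313 d⁻¹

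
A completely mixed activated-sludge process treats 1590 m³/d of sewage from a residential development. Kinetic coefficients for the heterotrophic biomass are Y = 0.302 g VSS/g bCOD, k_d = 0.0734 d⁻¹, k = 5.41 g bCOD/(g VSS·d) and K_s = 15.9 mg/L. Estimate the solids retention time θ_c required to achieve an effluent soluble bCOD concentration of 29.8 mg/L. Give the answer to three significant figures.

Specific growth rate at S = 29.8 mg/L: μ = YkS/(K_s+S) = 0.302·5.41·29.8/(15.9+29.8) = 1.065 d⁻¹.
1/θ_c = 1.065 − 0.0734 = 0.9920 d⁻¹, so θ_c = 1.008 d.

θ_c ≈ 1.01 d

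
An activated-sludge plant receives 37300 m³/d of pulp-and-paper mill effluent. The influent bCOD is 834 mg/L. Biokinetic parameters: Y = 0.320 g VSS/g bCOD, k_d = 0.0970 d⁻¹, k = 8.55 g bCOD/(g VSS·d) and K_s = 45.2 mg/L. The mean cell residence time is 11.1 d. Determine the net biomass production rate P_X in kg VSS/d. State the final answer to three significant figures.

For a completely mixed reactor with recycle the Lawrence–McCarty relation gives S = K_s·(1 + k_d·θ_c) / [θ_c·(Y·k − k_d) − 1] = 45.2 × (1 + 0.0970 × 11.1) / [11.1 × (0.320 × 8.55 − 0.0970) − 1] = 93.87 / 28.29 = 3.318 mg/L.
Y_obs = Y / (1 + k_d θ_c) = 0.320 / (1 + 0.0970 × 11.1) = 0.320 / 2.077 = 0.1541.
Mass of bCOD removed per day: Q(S₀ − S) = 37300 × 830.7 g/m³ = 30984 kg/d.
So the net sludge growth is P_X = 0.1541 × 30984 = 4774 kg VSS/d.

P_X ≈ 4770 kg VSS/d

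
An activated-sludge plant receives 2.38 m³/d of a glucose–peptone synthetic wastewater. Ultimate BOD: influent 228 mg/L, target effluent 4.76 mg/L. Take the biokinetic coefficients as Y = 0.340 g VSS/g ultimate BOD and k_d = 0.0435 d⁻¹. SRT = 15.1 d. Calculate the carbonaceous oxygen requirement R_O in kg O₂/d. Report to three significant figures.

R_O ≈ 0.376 kg O₂/d

The observed yield is Y_obs = Y/(1 + k_d·θ_c) = 0.340 / (1 + 0.0435 × 15.1) = 0.340 / 1.657 = 0.2052 g VSS per g ultimate BOD removed.
ΔS = 228 − 4.76 = 223.2 mg/L, so the substrate removal rate is 2.38 × 223.2/1000 = 0.5313 kg ultimate BOD/d.
Biomass synthesised: P_X = Y_obs × 0.5313 = 0.1090 kg VSS/d.
R_O = Q·ΔS − 1.42 P_X = 0.5313 − 0.1548 = 0.3765 kg O₂/d.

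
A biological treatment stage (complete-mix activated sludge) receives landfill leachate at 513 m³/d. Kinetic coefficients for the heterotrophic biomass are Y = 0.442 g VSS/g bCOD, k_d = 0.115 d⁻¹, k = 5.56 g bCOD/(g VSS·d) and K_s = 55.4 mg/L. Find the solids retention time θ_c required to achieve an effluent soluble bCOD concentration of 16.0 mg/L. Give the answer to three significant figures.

At the target effluent, Y k S/(K_s+S) = 0.442×5.56×16.0/71.40 = 0.5507 d⁻¹.
1/θ_c = 0.5507 − 0.115 = 0.4357 d⁻¹, so θ_c = 2.295 d.

θ_c ≈ 2.30 d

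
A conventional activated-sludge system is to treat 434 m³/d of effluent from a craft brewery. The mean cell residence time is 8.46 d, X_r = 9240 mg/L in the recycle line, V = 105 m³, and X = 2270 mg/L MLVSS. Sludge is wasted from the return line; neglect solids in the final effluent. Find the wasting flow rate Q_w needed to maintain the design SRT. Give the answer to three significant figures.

Q_w ≈ 3.05 m³/d

Wasting from the return line (neglecting effluent solids): Q_w = V·X / (θ_c·X_r) = 105.0 × 2270 / (8.46 × 9240) = 3.049 m³/d.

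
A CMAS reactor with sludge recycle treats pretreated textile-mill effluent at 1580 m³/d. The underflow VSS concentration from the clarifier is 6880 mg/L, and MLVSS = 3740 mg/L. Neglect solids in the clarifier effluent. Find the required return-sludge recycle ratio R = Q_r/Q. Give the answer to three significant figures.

R = Q_r/Q = X/(X_r − X) = 3740 / (6880 − 3740) = 1.191.

R ≈ 1.19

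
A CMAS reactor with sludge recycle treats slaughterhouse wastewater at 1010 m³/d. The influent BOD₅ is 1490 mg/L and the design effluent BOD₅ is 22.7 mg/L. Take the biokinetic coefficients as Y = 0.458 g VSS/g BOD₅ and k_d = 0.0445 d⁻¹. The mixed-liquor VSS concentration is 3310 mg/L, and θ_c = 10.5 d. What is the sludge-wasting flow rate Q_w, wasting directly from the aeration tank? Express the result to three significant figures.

From the SRT design equation V = Y Q (S₀−S) θ_c / [X (1 + k_d θ_c)] = 0.458 × 1010 × (1490 − 22.7) × 10.5 / [3310 × (1 + 0.0445 × 10.5)] = 7.13×10^6 / 4857 = 1467 m³.
For wasting at MLVSS concentration, Q_w = V/θ_c = 1467/10.5 = 139.8 m³/d.

Q_w ≈ 140 m³/d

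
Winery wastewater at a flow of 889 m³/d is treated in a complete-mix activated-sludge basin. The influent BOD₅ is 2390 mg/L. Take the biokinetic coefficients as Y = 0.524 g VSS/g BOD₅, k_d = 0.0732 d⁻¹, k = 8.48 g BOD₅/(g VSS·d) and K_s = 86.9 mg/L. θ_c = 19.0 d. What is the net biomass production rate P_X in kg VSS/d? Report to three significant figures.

From the Monod/SRT balance for a CMAS, S = K_s·(1+k_d θ_c)/[θ_c·(Y k − k_d) − 1] = 86.9 × (1 + 0.0732 × 19.0) / [19.0 × (0.524 × 8.48 − 0.0732) − 1] = 207.8 / 82.04 = 2.533 mg/L.
Correct the yield for decay: Y_obs = Y/(1 + k_d θ_c) = 0.524 / (1 + 0.0732 × 19.0) = 0.524 / 2.391 = 0.2192.
Substrate removed = Q·(S₀ − S) = 889 m³/d × (2390 − 2.53) g/m³ = 2.12×10^6 g/d = 2122 kg/d.
So the net sludge growth is P_X = 0.2192 × 2122 = 465.2 kg VSS/d.

P_X ≈ 465 kg VSS/d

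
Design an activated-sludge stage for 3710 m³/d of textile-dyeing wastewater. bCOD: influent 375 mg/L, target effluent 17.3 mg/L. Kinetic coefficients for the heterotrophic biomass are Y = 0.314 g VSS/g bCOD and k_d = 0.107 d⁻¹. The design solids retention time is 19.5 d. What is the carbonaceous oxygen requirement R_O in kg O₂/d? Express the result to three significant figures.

R_O ≈ 1140 kg O₂/d

Y_obs = Y / (1 + k_d θ_c) = 0.314 / (1 + 0.107 × 19.5) = 0.314 / 3.087 = 0.1017.
Substrate removed = Q·(S₀ − S) = 3710 m³/d × (375 − 17.3) g/m³ = 1.33×10^6 g/d = 1327 kg/d.
P_X = Y_obs·Q·(S₀ − S) = 0.1017 × 1327 = 135.0 kg VSS/d.
Carbonaceous O₂ demand = substrate oxidised − cell-mass equivalent = 1327 − 1.42 × 135.0 = 1135 kg O₂/d.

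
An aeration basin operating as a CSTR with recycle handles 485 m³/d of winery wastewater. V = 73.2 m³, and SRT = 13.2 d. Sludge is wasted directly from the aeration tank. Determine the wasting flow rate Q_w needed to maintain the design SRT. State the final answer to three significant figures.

Q_w ≈ 5.55 m³/d

With mixed-liquor wasting, θ_c = V/Q_w, so Q_w = V/θ_c = 73.20/13.2 = 5.545 m³/d.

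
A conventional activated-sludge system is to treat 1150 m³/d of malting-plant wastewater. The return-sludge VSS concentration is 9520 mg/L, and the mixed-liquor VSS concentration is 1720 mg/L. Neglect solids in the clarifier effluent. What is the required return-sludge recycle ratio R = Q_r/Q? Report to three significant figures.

R ≈ 0.221

Solids balance on the clarifier gives (1+R)X = R·X_r, so R = X/(X_r − X) = 1720 / (9520 − 1720) = 0.2205.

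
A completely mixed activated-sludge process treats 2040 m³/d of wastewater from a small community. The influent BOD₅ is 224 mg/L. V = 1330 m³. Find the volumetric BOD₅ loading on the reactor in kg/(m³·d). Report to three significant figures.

L_v = Q S₀ / V = 2040 × 224 × 10⁻³ / 1330 = 0.3436 kg/(m³·d).

L_v ≈ 0.344 kg BOD₅/(m³·d)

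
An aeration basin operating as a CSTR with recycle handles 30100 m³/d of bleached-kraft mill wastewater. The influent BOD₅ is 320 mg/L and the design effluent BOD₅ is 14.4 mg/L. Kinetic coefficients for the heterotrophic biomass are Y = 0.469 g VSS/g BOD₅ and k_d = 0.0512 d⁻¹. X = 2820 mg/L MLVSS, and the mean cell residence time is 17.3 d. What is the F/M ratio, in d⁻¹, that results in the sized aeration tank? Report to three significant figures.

F/M ≈ 0.243 d⁻¹

Steady-state biomass mass balance: V·X·(1 + k_d·θ_c) = Y·Q·(S₀ − S)·θ_c, so V = 0.469 × 30100 × (320 − 14.4) × 17.3 / [2820 × (1 + 0.0512 × 17.3)] = 7.46×10^7 / 5318 = 14035 m³.
F/M = Q·S₀ / (V·X) = 30100 × 320 / (14035 × 2820) = 0.2434 g BOD₅·(g VSS·d)⁻¹.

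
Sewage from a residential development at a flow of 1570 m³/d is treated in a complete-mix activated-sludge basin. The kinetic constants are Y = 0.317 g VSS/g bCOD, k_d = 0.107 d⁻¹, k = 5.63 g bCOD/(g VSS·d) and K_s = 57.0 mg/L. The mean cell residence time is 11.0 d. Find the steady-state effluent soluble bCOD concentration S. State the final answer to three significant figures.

S ≈ 7.11 mg/L

Effluent substrate depends only on kinetics and SRT: S = K_s(1 + k_d θ_c) / [θ_c(Yk − k_d) − 1] = 57.0 × (1 + 0.107 × 11.0) / [11.0 × (0.317 × 5.63 − 0.107) − 1] = 124.1 / 17.45 = 7.109 mg/L.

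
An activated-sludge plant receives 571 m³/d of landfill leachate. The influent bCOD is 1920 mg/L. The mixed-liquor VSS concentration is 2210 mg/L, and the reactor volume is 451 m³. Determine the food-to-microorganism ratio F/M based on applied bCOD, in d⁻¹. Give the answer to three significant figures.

Food-to-microorganism ratio F/M = Q S₀ / (V X) = 571 × 1920 / (451.0 × 2210) = 1.100 d⁻¹.

F/M ≈ 1.10 d⁻¹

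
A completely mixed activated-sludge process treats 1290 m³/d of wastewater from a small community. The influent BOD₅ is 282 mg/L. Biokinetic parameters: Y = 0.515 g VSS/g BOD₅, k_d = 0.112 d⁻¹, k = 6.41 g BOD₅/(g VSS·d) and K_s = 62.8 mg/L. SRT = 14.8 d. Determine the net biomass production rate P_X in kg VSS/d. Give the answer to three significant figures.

For a completely mixed reactor with recycle the Lawrence–McCarty relation gives S = K_s·(1 + k_d·θ_c) / [θ_c·(Y·k − k_d) − 1] = 62.8 × (1 + 0.112 × 14.8) / [14.8 × (0.515 × 6.41 − 0.112) − 1] = 166.9 / 46.20 = 3.613 mg/L.
Correct the yield for decay: Y_obs = Y/(1 + k_d θ_c) = 0.515 / (1 + 0.112 × 14.8) = 0.515 / 2.658 = 0.1938.
ΔS = 282 − 3.61 = 278.4 mg/L, so the substrate removal rate is 1290 × 278.4/1000 = 359.1 kg BOD₅/d.
Net biomass production P_X = Y_obs × Q·(S₀ − S) = 0.1938 × 359.1 = 69.59 kg VSS/d.

P_X ≈ 69.6 kg VSS/d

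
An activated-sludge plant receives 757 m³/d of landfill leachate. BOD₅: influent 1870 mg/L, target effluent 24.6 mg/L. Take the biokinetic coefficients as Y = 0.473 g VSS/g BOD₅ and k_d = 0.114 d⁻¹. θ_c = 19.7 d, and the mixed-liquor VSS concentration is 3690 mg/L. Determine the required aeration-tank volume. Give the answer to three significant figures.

Steady-state biomass mass balance: V·X·(1 + k_d·θ_c) = Y·Q·(S₀ − S)·θ_c, so V = 0.473 × 757 × (1870 − 24.6) × 19.7 / [3690 × (1 + 0.114 × 19.7)] = 1.3×10^7 / 11977 = 1087 m³.

V ≈ 1090 m³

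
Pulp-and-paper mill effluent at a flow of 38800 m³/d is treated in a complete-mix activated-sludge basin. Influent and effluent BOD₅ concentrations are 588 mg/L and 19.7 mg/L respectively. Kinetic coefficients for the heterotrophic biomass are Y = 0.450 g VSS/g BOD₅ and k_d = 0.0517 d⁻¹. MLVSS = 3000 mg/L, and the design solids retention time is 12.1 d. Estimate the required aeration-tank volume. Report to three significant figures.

Steady-state biomass mass balance: V·X·(1 + k_d·θ_c) = Y·Q·(S₀ − S)·θ_c, so V = 0.450 × 38800 × (588 − 19.7) × 12.1 / [3000 × (1 + 0.0517 × 12.1)] = 1.2×10^8 / 4877 = 24620 m³.

V ≈ 24600 m³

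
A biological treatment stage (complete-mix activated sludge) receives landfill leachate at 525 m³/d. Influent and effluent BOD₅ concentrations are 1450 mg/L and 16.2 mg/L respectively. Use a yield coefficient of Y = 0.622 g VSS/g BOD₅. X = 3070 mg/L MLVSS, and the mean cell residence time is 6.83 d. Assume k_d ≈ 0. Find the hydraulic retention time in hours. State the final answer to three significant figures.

Biomass mass balance (decay neglected): V·X = Y·Q·(S₀ − S)·θ_c, so V = 0.622 × 525 × (1450 − 16.2) × 6.83 / 3070 = 1042 m³.
τ = V/Q = 1042/525 = 1.984 d, or 47.62 h.

τ ≈ 47.6 h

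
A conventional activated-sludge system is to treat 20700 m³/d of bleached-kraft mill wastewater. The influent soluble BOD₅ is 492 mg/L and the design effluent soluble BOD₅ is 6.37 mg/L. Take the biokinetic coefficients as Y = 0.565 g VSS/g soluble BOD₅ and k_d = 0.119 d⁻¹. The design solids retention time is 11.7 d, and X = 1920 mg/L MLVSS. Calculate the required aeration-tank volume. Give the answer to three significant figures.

Steady-state biomass mass balance: V·X·(1 + k_d·θ_c) = Y·Q·(S₀ − S)·θ_c, so V = 0.565 × 20700 × (492 − 6.37) × 11.7 / [1920 × (1 + 0.119 × 11.7)] = 6.65×10^7 / 4593 = 14467 m³.

V ≈ 14500 m³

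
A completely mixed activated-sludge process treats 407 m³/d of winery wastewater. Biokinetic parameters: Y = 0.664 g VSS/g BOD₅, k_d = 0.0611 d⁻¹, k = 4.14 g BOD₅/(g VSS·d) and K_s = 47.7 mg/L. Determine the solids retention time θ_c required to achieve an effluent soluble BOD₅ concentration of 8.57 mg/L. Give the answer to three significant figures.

From 1/θ_c = Y·k·S/(K_s + S) − k_d: Y·k·S/(K_s+S) = 0.664 × 4.14 × 8.57 / (47.7 + 8.57) = 0.4187 d⁻¹.
1/θ_c = 0.4187 − 0.0611 = 0.3576 d⁻¹, so θ_c = 2.797 d.

θ_c ≈ 2.80 d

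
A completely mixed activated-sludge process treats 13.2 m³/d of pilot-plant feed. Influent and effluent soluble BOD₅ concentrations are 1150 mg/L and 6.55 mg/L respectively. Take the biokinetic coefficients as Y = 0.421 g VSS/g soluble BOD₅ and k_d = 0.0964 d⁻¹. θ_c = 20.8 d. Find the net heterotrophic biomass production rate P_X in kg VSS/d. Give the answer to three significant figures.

P_X ≈ 2.11 kg VSS/d

Correct the yield for decay: Y_obs = Y/(1 + k_d θ_c) = 0.421 / (1 + 0.0964 × 20.8) = 0.421 / 3.005 = 0.1401.
Substrate removed = Q·(S₀ − S) = 13.2 m³/d × (1150 − 6.55) g/m³ = 1.51×10^4 g/d = 15.09 kg/d.
So the net sludge growth is P_X = 0.1401 × 15.09 = 2.115 kg VSS/d.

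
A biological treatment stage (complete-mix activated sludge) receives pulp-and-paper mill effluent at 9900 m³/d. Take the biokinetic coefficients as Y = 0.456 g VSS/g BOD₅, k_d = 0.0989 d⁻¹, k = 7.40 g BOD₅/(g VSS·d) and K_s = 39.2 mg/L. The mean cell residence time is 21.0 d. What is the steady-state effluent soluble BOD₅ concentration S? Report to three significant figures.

S ≈ 1.78 mg/L

For a completely mixed reactor with recycle the Lawrence–McCarty relation gives S = K_s·(1 + k_d·θ_c) / [θ_c·(Y·k − k_d) − 1] = 39.2 × (1 + 0.0989 × 21.0) / [21.0 × (0.456 × 7.40 − 0.0989) − 1] = 120.6 / 67.79 = 1.779 mg/L.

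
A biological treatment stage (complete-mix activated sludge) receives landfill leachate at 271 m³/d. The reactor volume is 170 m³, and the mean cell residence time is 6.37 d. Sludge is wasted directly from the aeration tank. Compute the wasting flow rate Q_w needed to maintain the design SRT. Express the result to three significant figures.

With mixed-liquor wasting, θ_c = V/Q_w, so Q_w = V/θ_c = 170.0/6.37 = 26.69 m³/d.

Q_w ≈ 26.7 m³/d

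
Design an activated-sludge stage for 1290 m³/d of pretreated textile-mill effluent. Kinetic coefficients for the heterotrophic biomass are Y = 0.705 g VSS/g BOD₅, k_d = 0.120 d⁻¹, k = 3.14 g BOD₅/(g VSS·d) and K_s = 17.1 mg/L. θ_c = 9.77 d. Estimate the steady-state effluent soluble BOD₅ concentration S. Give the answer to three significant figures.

S ≈ 1.91 mg/L

From the Monod/SRT balance for a CMAS, S = K_s·(1+k_d θ_c)/[θ_c·(Y k − k_d) − 1] = 17.1 × (1 + 0.120 × 9.77) / [9.77 × (0.705 × 3.14 − 0.120) − 1] = 37.15 / 19.46 = 1.909 mg/L.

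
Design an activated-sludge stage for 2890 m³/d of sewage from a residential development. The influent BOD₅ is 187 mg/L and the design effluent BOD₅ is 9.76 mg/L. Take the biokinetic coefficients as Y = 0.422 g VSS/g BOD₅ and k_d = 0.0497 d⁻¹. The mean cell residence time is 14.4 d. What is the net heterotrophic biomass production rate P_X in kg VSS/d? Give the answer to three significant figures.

The observed yield is Y_obs = Y/(1 + k_d·θ_c) = 0.422 / (1 + 0.0497 × 14.4) = 0.422 / 1.716 = 0.2460 g VSS per g BOD₅ removed.
Q·(S₀ − S) = 2890 × (187 − 9.76) × 10⁻³ = 512.2 kg/d removed.
So the net sludge growth is P_X = 0.2460 × 512.2 = 126.0 kg VSS/d.

P_X ≈ 126 kg VSS/d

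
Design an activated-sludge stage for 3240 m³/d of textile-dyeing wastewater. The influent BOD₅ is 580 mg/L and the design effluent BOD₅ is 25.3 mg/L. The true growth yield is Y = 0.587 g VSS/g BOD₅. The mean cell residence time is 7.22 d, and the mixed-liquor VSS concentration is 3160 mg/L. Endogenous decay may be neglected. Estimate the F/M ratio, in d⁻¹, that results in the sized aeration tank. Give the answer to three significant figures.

With k_d = 0 the design equation reduces to V = Y Q (S₀−S) θ_c / X = 0.587 × 3240 × (580 − 25.3) × 7.22 / 3160 = 2410 m³.
F/M = applied load / biomass = Q·S₀/(V·X) = 3240 × 580 / (2410 × 3160) = 0.2467 d⁻¹.

F/M ≈ 0.247 d⁻¹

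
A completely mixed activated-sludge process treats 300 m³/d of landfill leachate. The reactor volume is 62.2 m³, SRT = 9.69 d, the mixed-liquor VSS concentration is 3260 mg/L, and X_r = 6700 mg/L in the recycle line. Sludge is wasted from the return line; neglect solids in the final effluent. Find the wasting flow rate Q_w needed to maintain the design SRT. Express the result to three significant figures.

Q_w ≈ 3.12 m³/d

Q_w = (V·X)/(θ_c X_r) = 62.20 × 3260 / (9.69 × 6700) = 3.123 m³/d.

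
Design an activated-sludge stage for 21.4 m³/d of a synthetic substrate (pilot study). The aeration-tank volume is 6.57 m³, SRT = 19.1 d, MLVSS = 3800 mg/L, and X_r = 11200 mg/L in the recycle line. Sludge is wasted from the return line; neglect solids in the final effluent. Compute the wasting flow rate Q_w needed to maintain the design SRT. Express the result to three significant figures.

Wasting from the return line (neglecting effluent solids): Q_w = V·X / (θ_c·X_r) = 6.570 × 3800 / (19.1 × 11200) = 0.1167 m³/d.

Q_w ≈ 0.117 m³/d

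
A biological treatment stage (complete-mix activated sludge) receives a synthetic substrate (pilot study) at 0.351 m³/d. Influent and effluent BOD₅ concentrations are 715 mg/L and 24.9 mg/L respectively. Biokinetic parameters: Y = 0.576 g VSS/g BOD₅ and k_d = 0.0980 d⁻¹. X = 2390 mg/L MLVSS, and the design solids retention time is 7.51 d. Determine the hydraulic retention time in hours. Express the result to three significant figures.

Rearranging the biomass balance for a CMAS with decay, V = Y·Q·ΔS·θ_c / [X·(1+k_d θ_c)] = 0.576 × 0.351 × (715 − 24.9) × 7.51 / [2390 × (1 + 0.0980 × 7.51)] = 1.05×10^3 / 4149 = 0.2525 m³.
Hydraulic retention time τ = V/Q = 0.2525 / 0.351 = 0.7195 d = 17.27 h.

τ ≈ 17.3 h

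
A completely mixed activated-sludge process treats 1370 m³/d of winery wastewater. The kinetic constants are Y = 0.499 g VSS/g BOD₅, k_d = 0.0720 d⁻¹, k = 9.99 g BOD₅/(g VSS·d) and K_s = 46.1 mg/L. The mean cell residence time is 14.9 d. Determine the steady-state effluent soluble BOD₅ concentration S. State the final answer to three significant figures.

For a completely mixed reactor with recycle the Lawrence–McCarty relation gives S = K_s·(1 + k_d·θ_c) / [θ_c·(Y·k − k_d) − 1] = 46.1 × (1 + 0.0720 × 14.9) / [14.9 × (0.499 × 9.99 − 0.0720) − 1] = 95.56 / 72.20 = 1.323 mg/L.

S ≈ 1.32 mg/L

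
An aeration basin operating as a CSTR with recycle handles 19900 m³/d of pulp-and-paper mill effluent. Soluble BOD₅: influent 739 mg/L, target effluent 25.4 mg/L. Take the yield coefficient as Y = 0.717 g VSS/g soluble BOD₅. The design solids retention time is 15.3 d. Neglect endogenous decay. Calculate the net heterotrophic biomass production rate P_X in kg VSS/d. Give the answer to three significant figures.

With endogenous decay neglected, the observed yield equals the true yield: Y_obs = Y = 0.717 g VSS/g soluble BOD₅.
Mass of soluble BOD₅ removed per day: Q(S₀ − S) = 19900 × 713.6 g/m³ = 14201 kg/d.
So the net sludge growth is P_X = 0.7170 × 14201 = 10182 kg VSS/d.

P_X ≈ 10200 kg VSS/d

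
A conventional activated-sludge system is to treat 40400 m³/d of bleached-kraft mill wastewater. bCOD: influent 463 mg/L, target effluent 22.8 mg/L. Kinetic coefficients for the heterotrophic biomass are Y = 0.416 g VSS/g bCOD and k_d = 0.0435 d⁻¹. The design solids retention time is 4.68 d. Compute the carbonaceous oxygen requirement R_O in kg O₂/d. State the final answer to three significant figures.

The observed yield is Y_obs = Y/(1 + k_d·θ_c) = 0.416 / (1 + 0.0435 × 4.68) = 0.416 / 1.204 = 0.3456 g VSS per g bCOD removed.
Mass of bCOD removed per day: Q(S₀ − S) = 40400 × 440.2 g/m³ = 17784 kg/d.
P_X = Y_obs·Q·(S₀ − S) = 0.3456 × 17784 = 6147 kg VSS/d.
Carbonaceous O₂ demand = substrate oxidised − cell-mass equivalent = 17784 − 1.42 × 6147 = 9056 kg O₂/d.

R_O ≈ 9060 kg O₂/d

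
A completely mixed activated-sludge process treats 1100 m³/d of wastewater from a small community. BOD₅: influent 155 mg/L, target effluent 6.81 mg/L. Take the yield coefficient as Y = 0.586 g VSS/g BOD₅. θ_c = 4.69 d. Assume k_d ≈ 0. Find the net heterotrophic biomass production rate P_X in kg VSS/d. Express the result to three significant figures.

P_X ≈ 95.5 kg VSS/d

Since k_d ≈ 0, Y_obs = Y = 0.586 g VSS/g BOD₅.
ΔS = 155 − 6.81 = 148.2 mg/L, so the substrate removal rate is 1100 × 148.2/1000 = 163.0 kg BOD₅/d.
P_X = Y_obs · Q(S₀ − S) = 0.5860 × 163.0 = 95.52 kg VSS/d.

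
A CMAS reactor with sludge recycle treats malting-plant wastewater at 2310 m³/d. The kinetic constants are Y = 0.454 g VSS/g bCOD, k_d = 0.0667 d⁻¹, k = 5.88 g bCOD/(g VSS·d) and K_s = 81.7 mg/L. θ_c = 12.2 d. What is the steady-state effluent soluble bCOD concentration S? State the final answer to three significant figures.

For a completely mixed reactor with recycle the Lawrence–McCarty relation gives S = K_s·(1 + k_d·θ_c) / [θ_c·(Y·k − k_d) − 1] = 81.7 × (1 + 0.0667 × 12.2) / [12.2 × (0.454 × 5.88 − 0.0667) − 1] = 148.2 / 30.75 = 4.818 mg/L.

S ≈ 4.82 mg/L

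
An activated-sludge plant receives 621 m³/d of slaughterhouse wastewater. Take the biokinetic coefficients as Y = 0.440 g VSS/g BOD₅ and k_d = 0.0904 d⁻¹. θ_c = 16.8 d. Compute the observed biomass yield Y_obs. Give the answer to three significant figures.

The observed yield is Y_obs = Y/(1 + k_d·θ_c) = 0.440 / (1 + 0.0904 × 16.8) = 0.440 / 2.519 = 0.1747 g VSS per g BOD₅ removed.

Y_obs ≈ 0.175 g VSS/g BOD₅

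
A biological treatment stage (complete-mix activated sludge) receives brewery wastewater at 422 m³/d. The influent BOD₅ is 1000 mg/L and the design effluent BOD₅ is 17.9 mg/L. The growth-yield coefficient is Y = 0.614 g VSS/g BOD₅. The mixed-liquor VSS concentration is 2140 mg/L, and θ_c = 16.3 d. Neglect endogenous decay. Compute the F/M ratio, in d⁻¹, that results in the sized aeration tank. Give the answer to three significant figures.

Biomass mass balance (decay neglected): V·X = Y·Q·(S₀ − S)·θ_c, so V = 0.614 × 422 × (1000 − 17.9) × 16.3 / 2140 = 1938 m³.
Food-to-microorganism ratio F/M = Q S₀ / (V X) = 422 × 1000 / (1938 × 2140) = 0.1017 d⁻¹.

F/M ≈ 0.102 d⁻¹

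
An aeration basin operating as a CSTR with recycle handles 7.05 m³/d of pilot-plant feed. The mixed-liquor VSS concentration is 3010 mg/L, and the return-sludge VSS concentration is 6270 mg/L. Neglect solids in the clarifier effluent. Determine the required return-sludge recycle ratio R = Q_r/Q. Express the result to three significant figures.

Solids balance on the clarifier gives (1+R)X = R·X_r, so R = X/(X_r − X) = 3010 / (6270 − 3010) = 0.9233.

R ≈ 0.923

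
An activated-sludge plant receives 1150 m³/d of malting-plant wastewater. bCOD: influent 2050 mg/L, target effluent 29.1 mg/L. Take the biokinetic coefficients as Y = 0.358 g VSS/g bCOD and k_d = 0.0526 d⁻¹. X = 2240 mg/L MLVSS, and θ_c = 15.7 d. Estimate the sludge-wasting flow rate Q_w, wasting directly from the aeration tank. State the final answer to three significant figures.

Q_w ≈ 203 m³/d

Rearranging the biomass balance for a CMAS with decay, V = Y·Q·ΔS·θ_c / [X·(1+k_d θ_c)] = 0.358 × 1150 × (2050 − 29.1) × 15.7 / [2240 × (1 + 0.0526 × 15.7)] = 1.31×10^7 / 4090 = 3194 m³.
For wasting at MLVSS concentration, Q_w = V/θ_c = 3194/15.7 = 203.4 m³/d.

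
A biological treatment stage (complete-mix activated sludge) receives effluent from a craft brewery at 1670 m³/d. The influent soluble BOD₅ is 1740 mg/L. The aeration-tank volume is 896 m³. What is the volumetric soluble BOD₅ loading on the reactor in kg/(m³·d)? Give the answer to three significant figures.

Applied soluble BOD₅ load per unit volume = Q·S₀/V = (1670 × 1740/1000)/896.0 = 3.243 kg soluble BOD₅·m⁻³·d⁻¹.

L_v ≈ 3.24 kg soluble BOD₅/(m³·d)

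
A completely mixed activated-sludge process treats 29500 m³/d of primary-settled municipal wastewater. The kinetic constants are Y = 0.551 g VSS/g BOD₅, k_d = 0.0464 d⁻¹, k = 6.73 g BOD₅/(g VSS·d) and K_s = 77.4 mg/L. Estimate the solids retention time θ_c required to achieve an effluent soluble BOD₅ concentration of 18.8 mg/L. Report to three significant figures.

θ_c ≈ 1.47 d

At the target effluent, Y k S/(K_s+S) = 0.551×6.73×18.8/96.20 = 0.7247 d⁻¹.
1/θ_c = 0.7247 − 0.0464 = 0.6783 d⁻¹, so θ_c = 1.474 d.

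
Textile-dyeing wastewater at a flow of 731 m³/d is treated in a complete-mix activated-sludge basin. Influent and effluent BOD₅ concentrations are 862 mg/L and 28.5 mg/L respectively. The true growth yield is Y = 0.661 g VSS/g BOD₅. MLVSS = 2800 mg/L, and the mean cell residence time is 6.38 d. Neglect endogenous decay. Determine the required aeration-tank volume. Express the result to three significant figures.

With k_d = 0 the design equation reduces to V = Y Q (S₀−S) θ_c / X = 0.661 × 731 × (862 − 28.5) × 6.38 / 2800 = 917.7 m³.

V ≈ 918 m³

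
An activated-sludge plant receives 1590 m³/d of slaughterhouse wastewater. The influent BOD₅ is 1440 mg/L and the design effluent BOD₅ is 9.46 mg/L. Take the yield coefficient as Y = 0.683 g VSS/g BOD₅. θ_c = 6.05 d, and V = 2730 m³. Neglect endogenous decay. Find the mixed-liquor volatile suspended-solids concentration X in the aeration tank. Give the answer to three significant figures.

X = Y·Q·ΔS·θ_c / V = 0.683 × 1590 × (1440 − 9.46) × 6.05 / 2730 = 3443 mg/L.

X ≈ 3440 mg/L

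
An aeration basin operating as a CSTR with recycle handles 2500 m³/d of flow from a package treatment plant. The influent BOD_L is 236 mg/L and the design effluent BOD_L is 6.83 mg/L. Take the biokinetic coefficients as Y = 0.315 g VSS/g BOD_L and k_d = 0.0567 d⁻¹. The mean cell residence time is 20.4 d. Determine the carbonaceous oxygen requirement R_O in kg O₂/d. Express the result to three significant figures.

R_O ≈ 454 kg O₂/d

The observed yield is Y_obs = Y/(1 + k_d·θ_c) = 0.315 / (1 + 0.0567 × 20.4) = 0.315 / 2.157 = 0.1461 g VSS per g BOD_L removed.
Mass of BOD_L removed per day: Q(S₀ − S) = 2500 × 229.2 g/m³ = 572.9 kg/d.
Biomass synthesised: P_X = Y_obs × 572.9 = 83.68 kg VSS/d.
Carbonaceous O₂ demand = substrate oxidised − cell-mass equivalent = 572.9 − 1.42 × 83.68 = 454.1 kg O₂/d.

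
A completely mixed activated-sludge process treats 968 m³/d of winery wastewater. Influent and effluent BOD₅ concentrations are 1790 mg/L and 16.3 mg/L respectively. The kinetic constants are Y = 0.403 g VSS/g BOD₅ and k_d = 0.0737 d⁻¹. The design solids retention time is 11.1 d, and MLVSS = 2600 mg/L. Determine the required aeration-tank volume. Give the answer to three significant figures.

From the SRT design equation V = Y Q (S₀−S) θ_c / [X (1 + k_d θ_c)] = 0.403 × 968 × (1790 − 16.3) × 11.1 / [2600 × (1 + 0.0737 × 11.1)] = 7.68×10^6 / 4727 = 1625 m³.

V ≈ 1620 m³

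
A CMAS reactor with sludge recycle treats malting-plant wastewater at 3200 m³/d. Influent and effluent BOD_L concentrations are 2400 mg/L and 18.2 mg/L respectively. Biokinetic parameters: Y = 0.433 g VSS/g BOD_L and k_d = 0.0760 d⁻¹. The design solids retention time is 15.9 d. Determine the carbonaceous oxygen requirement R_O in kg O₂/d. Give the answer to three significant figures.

R_O ≈ 5500 kg O₂/d

Correct the yield for decay: Y_obs = Y/(1 + k_d θ_c) = 0.433 / (1 + 0.0760 × 15.9) = 0.433 / 2.208 = 0.1961.
Q·(S₀ − S) = 3200 × (2400 − 18.2) × 10⁻³ = 7622 kg/d removed.
Biomass synthesised: P_X = Y_obs × 7622 = 1494 kg VSS/d.
Carbonaceous O₂ demand = substrate oxidised − cell-mass equivalent = 7622 − 1.42 × 1494 = 5500 kg O₂/d.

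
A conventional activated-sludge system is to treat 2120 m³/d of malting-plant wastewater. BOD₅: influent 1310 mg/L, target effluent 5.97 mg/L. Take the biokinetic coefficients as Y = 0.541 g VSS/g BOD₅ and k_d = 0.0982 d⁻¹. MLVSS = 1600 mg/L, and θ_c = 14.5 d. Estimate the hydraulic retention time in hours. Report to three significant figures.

Rearranging the biomass balance for a CMAS with decay, V = Y·Q·ΔS·θ_c / [X·(1+k_d θ_c)] = 0.541 × 2120 × (1310 − 5.97) × 14.5 / [1600 × (1 + 0.0982 × 14.5)] = 2.17×10^7 / 3878 = 5592 m³.
Hydraulic retention time τ = V/Q = 5592 / 2120 = 2.638 d = 63.30 h.

τ ≈ 63.3 h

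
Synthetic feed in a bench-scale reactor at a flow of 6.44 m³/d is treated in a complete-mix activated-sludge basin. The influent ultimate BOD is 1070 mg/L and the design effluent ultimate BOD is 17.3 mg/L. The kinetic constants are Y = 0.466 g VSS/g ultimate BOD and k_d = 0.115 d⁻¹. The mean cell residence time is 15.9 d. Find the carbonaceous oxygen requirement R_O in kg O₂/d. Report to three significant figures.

R_O ≈ 5.19 kg O₂/d

Correct the yield for decay: Y_obs = Y/(1 + k_d θ_c) = 0.466 / (1 + 0.115 × 15.9) = 0.466 / 2.829 = 0.1648.
Q·(S₀ − S) = 6.44 × (1070 − 17.3) × 10⁻³ = 6.779 kg/d removed.
Net sludge production P_X = 0.1648 × 6.779 = 1.117 kg VSS/d.
Carbonaceous O₂ demand = substrate oxidised − cell-mass equivalent = 6.779 − 1.42 × 1.117 = 5.193 kg O₂/d.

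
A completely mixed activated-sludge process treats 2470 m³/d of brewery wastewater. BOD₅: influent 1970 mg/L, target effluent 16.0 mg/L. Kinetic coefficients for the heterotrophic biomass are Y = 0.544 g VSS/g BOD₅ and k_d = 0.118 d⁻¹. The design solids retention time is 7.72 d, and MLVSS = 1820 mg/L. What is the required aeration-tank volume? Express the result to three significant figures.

V ≈ 5830 m³

Rearranging the biomass balance for a CMAS with decay, V = Y·Q·ΔS·θ_c / [X·(1+k_d θ_c)] = 0.544 × 2470 × (1970 − 16.0) × 7.72 / [1820 × (1 + 0.118 × 7.72)] = 2.03×10^7 / 3478 = 5828 m³.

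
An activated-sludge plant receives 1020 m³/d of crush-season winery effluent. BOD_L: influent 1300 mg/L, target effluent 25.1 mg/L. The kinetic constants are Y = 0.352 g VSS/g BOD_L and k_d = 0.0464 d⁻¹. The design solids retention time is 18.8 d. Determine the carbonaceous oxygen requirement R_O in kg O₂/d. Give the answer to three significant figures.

Observed yield with endogenous decay: Y_obs = Y / (1 + k_d·θ_c) = 0.352 / (1 + 0.0464 × 18.8) = 0.352 / 1.872 = 0.1880 g VSS/g BOD_L.
Mass of BOD_L removed per day: Q(S₀ − S) = 1020 × 1275 g/m³ = 1300 kg/d.
Net sludge production P_X = 0.1880 × 1300 = 244.5 kg VSS/d.
R_O = Q·ΔS − 1.42 P_X = 1300 − 347.2 = 953.2 kg O₂/d.

R_O ≈ 953 kg O₂/d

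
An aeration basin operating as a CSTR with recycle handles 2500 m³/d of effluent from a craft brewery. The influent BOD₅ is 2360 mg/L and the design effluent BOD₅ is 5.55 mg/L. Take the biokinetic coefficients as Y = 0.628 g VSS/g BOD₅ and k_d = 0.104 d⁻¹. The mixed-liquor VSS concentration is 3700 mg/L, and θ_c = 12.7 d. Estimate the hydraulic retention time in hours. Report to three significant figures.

Steady-state biomass mass balance: V·X·(1 + k_d·θ_c) = Y·Q·(S₀ − S)·θ_c, so V = 0.628 × 2500 × (2360 − 5.55) × 12.7 / [3700 × (1 + 0.104 × 12.7)] = 4.69×10^7 / 8587 = 5467 m³.
HRT = V/Q = 5467 m³ / 2500 m³·d⁻¹ = 2.187 d × 24 = 52.48 h.

τ ≈ 52.5 h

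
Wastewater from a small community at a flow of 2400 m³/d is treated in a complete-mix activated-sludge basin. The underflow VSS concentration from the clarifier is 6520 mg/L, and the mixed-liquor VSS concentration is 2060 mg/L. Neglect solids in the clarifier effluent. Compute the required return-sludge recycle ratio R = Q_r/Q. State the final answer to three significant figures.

R ≈ 0.462

Mass balance around the secondary clarifier (neglecting effluent solids): R = X / (X_r − X) = 2060 / (6520 − 2060) = 0.4619.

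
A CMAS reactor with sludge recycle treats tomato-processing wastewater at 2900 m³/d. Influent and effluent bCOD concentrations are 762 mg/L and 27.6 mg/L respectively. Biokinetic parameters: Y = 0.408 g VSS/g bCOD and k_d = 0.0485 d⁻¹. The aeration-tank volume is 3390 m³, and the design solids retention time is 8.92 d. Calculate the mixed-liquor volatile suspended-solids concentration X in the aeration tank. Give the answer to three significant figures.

X ≈ 1600 mg/L

X = Y·Q·ΔS·θ_c / [V·(1 + k_d θ_c)] = 0.408 × 2900 × (762 − 27.6) × 8.92 / [3390 × (1 + 0.0485 × 8.92)] = 1596 mg/L.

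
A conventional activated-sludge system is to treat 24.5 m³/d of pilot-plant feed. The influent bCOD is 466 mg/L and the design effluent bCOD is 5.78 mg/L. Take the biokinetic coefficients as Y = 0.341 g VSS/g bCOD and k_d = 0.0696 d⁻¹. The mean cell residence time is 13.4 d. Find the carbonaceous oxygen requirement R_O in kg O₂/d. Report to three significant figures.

R_O ≈ 8.45 kg O₂/d

Y_obs = Y / (1 + k_d θ_c) = 0.341 / (1 + 0.0696 × 13.4) = 0.341 / 1.933 = 0.1764.
Q·(S₀ − S) = 24.5 × (466 − 5.78) × 10⁻³ = 11.28 kg/d removed.
Biomass synthesised: P_X = Y_obs × 11.28 = 1.989 kg VSS/d.
R_O = Q·(S₀ − S) − 1.42·P_X = 11.28 − 1.42 × 1.989 = 8.450 kg O₂/d.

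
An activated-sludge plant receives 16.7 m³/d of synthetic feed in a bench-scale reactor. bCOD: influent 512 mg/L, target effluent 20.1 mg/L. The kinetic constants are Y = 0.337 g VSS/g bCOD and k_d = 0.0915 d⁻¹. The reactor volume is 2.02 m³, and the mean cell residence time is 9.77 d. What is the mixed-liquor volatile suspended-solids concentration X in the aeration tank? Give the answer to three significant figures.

From V·X·(1 + k_d·θ_c) = Y·Q·(S₀ − S)·θ_c: X = 0.337 × 16.7 × (512 − 20.1) × 9.77 / [2.02 × (1 + 0.0915 × 9.77)] = 7070 mg/L.

X ≈ 7070 mg/L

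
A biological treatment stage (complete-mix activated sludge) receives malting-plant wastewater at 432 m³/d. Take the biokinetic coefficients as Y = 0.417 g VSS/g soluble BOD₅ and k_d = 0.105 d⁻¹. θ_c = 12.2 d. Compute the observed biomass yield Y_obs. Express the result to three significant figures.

Y_obs ≈ 0.183 g VSS/g soluble BOD₅

Y_obs = Y / (1 + k_d θ_c) = 0.417 / (1 + 0.105 × 12.2) = 0.417 / 2.281 = 0.1828.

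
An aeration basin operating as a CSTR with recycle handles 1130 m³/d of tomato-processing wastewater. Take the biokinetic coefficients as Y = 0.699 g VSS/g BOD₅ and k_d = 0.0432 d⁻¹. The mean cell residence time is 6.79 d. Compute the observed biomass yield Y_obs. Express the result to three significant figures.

Y_obs ≈ 0.540 g VSS/g BOD₅

Observed yield with endogenous decay: Y_obs = Y / (1 + k_d·θ_c) = 0.699 / (1 + 0.0432 × 6.79) = 0.699 / 1.293 = 0.5405 g VSS/g BOD₅.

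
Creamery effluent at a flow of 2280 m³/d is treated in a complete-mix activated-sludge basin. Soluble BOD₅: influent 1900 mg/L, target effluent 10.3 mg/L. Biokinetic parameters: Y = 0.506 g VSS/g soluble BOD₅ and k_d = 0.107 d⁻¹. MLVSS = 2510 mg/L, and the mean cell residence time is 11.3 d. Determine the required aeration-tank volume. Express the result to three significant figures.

Rearranging the biomass balance for a CMAS with decay, V = Y·Q·ΔS·θ_c / [X·(1+k_d θ_c)] = 0.506 × 2280 × (1900 − 10.3) × 11.3 / [2510 × (1 + 0.107 × 11.3)] = 2.46×10^7 / 5545 = 4443 m³.

V ≈ 4440 m³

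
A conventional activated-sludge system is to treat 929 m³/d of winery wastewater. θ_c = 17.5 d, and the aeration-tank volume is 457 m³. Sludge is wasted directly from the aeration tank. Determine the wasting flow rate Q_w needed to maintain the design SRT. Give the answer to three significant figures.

With mixed-liquor wasting, θ_c = V/Q_w, so Q_w = V/θ_c = 457.0/17.5 = 26.11 m³/d.

Q_w ≈ 26.1 m³/d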